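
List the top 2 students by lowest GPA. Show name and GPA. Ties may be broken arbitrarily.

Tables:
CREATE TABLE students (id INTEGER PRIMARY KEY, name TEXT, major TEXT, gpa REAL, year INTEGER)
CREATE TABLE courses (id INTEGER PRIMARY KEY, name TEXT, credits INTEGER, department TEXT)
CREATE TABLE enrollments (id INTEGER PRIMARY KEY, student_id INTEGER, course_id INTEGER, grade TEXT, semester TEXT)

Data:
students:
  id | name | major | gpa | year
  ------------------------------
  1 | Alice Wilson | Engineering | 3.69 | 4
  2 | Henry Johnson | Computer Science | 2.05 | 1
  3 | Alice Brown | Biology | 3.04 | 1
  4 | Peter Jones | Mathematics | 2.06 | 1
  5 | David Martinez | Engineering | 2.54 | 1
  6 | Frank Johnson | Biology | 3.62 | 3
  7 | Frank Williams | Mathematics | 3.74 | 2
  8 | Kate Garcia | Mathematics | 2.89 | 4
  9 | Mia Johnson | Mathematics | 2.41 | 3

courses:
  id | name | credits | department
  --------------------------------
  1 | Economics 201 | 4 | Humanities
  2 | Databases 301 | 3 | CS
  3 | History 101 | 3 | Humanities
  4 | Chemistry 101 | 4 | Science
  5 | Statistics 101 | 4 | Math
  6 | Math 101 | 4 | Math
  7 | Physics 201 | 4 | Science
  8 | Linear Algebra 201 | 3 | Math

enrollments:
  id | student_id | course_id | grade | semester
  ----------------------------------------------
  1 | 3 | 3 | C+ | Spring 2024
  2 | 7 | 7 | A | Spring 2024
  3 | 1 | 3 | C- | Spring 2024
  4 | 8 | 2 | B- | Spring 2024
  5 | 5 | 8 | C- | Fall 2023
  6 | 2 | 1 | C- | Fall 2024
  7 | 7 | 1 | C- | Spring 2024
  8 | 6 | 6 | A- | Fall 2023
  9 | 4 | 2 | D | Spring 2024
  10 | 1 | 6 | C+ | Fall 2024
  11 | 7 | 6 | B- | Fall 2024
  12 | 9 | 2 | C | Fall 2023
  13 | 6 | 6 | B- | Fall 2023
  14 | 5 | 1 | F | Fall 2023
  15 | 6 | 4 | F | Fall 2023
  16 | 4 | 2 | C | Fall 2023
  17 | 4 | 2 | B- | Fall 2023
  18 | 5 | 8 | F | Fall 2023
SELECT name, gpa FROM students ORDER BY gpa ASC LIMIT 2

Execution result:
name | gpa
Henry Johnson | 2.05
Peter Jones | 2.06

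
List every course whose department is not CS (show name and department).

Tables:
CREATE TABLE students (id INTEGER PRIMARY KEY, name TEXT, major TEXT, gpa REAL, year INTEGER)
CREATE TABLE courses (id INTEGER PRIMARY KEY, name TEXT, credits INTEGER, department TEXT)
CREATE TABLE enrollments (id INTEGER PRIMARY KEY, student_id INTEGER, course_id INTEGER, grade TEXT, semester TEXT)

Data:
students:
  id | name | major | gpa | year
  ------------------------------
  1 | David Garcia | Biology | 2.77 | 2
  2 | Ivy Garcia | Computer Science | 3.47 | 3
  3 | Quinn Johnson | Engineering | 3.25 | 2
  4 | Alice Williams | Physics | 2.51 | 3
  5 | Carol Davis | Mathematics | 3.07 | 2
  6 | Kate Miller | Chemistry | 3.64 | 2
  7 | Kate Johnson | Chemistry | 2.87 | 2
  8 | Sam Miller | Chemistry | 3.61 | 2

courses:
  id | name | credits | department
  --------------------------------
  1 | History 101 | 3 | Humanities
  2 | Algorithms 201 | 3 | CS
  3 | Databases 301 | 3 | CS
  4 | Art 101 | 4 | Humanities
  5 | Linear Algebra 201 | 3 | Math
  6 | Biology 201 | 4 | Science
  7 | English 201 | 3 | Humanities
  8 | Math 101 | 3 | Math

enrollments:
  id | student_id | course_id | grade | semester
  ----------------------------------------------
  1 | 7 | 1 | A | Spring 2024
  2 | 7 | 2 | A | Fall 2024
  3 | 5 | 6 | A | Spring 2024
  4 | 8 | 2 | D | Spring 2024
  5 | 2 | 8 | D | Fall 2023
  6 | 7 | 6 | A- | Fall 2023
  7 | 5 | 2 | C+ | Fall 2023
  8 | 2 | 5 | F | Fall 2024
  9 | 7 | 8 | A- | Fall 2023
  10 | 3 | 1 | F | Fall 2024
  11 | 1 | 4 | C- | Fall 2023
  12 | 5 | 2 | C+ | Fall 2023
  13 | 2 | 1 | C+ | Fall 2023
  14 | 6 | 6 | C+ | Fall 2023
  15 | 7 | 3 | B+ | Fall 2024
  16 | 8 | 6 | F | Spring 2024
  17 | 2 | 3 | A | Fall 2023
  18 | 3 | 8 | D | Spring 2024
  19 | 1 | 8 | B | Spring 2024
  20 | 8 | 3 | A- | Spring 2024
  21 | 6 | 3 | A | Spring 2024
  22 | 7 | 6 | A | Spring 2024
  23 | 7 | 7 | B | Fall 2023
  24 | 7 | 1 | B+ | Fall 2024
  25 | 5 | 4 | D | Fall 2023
SELECT name, department FROM courses WHERE department <> 'CS'

Execution result:
name | department
History 101 | Humanities
Art 101 | Humanities
Linear Algebra 201 | Math
Biology 201 | Science
English 201 | Humanities
Math 101 | Math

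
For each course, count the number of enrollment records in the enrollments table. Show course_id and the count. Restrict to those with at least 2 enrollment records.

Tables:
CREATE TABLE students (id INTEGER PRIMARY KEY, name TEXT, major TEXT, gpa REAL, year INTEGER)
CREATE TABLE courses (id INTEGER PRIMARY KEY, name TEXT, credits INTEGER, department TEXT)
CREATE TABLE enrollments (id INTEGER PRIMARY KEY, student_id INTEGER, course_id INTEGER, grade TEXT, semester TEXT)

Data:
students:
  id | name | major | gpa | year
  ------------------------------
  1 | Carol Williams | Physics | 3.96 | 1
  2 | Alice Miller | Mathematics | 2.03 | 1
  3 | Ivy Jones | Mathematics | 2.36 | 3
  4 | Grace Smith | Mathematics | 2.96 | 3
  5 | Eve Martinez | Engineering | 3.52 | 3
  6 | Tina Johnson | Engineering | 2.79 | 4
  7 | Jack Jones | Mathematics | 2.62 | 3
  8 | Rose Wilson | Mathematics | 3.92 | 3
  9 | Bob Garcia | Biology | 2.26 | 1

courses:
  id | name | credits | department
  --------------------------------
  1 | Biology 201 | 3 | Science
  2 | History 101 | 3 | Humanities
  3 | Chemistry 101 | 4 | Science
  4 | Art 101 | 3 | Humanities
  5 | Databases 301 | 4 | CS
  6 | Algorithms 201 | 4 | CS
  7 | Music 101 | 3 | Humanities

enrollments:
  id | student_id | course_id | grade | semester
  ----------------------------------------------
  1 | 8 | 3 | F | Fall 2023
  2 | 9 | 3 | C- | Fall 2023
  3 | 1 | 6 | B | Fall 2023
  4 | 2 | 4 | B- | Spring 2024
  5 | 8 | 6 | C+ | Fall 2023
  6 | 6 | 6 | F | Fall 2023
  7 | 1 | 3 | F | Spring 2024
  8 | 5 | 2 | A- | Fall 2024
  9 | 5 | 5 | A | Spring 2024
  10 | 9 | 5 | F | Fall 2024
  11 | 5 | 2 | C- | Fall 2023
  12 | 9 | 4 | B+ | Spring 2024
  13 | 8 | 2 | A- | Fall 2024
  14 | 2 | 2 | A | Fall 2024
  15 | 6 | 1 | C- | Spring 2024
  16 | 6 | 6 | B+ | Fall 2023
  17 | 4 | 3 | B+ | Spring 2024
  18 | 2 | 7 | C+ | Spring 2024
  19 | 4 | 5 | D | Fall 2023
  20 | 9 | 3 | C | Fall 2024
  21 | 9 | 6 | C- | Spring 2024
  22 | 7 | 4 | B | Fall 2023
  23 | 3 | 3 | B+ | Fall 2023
SELECT course_id, COUNT(*) AS enrollment_count FROM enrollments GROUP BY course_id HAVING COUNT(*) >= 2

Execution result:
course_id | enrollment_count
2 | 4
3 | 6
4 | 3
5 | 3
6 | 5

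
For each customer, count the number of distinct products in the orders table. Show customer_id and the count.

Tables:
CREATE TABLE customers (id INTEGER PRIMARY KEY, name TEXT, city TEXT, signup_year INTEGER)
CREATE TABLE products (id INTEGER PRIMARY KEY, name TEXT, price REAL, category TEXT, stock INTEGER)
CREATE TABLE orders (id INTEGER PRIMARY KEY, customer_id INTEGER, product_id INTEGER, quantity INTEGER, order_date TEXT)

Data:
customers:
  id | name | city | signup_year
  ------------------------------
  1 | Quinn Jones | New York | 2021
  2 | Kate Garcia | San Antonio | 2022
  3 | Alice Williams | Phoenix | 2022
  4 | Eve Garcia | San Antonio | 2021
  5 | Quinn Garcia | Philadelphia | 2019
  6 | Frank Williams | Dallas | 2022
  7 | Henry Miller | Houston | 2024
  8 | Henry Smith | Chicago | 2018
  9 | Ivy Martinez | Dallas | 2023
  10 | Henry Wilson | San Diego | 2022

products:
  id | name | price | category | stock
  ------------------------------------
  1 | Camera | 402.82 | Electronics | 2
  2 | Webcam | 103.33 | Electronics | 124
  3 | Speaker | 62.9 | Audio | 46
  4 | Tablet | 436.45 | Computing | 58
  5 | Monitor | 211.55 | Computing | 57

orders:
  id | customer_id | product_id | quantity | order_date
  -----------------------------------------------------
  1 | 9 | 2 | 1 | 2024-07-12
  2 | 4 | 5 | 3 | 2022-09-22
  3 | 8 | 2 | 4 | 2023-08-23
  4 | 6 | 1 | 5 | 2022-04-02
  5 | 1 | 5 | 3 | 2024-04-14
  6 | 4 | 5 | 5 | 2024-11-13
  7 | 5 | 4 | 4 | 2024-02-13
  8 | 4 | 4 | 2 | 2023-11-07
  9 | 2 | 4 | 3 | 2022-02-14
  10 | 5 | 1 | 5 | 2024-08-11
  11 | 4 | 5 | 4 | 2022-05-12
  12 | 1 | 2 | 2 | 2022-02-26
SELECT customer_id, COUNT(DISTINCT product_id) AS distinct_product_count FROM orders GROUP BY customer_id

Execution result:
customer_id | distinct_product_count
1 | 2
2 | 1
4 | 2
5 | 2
6 | 1
8 | 1
9 | 1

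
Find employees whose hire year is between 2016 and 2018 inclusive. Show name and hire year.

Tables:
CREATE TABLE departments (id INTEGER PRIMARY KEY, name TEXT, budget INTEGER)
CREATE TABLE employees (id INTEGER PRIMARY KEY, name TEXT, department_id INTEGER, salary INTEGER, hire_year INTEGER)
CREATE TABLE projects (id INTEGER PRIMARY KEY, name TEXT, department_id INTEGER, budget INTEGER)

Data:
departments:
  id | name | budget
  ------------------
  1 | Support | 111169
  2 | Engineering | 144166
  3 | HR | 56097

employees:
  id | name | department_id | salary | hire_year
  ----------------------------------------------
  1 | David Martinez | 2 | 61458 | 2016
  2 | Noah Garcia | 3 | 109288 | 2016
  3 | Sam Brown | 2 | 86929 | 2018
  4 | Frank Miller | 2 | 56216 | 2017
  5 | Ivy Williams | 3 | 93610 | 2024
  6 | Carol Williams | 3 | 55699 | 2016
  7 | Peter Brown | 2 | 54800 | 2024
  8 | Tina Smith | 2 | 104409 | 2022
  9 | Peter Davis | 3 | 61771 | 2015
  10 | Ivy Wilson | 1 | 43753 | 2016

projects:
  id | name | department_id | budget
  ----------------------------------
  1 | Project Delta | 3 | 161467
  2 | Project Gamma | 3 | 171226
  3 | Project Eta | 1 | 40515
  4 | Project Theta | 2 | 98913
SELECT name, hire_year FROM employees WHERE hire_year BETWEEN 2016 AND 2018

Execution result:
name | hire_year
David Martinez | 2016
Noah Garcia | 2016
Sam Brown | 2018
Frank Miller | 2017
Carol Williams | 2016
Ivy Wilson | 2016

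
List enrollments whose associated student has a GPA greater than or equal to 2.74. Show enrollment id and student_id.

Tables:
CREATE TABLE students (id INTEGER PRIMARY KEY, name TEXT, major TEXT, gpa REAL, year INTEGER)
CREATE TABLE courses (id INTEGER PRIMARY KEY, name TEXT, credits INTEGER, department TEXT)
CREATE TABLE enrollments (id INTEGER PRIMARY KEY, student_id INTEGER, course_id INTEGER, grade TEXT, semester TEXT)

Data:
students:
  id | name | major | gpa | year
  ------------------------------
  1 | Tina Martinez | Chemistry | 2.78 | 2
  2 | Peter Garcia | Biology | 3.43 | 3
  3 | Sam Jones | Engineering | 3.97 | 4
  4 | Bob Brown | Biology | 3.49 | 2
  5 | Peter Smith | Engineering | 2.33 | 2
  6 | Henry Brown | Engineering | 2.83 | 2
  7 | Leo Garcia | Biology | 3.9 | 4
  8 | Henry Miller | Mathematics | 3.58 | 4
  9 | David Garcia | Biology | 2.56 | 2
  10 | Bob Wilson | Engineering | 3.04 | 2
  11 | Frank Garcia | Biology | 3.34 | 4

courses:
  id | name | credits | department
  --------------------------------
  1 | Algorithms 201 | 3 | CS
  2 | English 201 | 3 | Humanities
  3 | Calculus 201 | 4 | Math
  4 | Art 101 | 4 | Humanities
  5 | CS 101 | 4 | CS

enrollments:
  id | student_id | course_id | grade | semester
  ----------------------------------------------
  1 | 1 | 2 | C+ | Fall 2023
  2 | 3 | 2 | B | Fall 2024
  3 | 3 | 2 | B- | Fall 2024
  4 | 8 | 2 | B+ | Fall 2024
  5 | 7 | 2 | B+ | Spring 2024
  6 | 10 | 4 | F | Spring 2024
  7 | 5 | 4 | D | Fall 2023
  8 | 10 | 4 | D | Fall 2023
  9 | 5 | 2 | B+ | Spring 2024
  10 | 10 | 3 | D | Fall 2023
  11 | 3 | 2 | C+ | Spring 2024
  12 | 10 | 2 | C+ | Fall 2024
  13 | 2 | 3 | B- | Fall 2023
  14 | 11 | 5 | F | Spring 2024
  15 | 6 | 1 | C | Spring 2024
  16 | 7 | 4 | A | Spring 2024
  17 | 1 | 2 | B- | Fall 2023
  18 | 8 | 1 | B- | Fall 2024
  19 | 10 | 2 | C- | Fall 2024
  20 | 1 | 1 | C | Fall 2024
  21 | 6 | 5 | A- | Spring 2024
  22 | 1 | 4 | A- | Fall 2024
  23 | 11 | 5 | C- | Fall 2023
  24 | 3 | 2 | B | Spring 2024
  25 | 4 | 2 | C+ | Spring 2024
SELECT id, student_id FROM enrollments WHERE student_id IN (SELECT id FROM students WHERE gpa >= 2.74)

Execution result:
id | student_id
1 | 1
2 | 3
3 | 3
4 | 8
5 | 7
6 | 10
8 | 10
10 | 10
11 | 3
12 | 10
13 | 2
14 | 11
15 | 6
16 | 7
17 | 1
18 | 8
19 | 10
20 | 1
21 | 6
22 | 1
23 | 11
24 | 3
25 | 4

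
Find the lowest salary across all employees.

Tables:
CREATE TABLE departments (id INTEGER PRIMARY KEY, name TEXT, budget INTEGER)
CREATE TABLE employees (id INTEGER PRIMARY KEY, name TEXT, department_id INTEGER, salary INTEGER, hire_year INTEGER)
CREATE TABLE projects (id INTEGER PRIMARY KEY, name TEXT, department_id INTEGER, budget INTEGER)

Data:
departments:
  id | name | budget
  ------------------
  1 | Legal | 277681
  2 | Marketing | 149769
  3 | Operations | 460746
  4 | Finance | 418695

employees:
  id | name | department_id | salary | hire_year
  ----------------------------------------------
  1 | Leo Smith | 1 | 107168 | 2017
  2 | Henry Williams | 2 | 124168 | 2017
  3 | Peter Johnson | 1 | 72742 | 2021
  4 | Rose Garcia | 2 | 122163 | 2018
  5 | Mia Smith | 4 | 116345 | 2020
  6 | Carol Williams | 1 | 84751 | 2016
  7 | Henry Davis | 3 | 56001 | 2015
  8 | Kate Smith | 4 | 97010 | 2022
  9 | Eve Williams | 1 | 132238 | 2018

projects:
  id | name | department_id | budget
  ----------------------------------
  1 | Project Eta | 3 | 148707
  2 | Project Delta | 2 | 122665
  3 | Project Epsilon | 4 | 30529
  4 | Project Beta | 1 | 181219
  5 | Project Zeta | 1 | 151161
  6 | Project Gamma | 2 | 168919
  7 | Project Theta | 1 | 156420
SELECT MIN(salary) FROM employees

Execution result:
56001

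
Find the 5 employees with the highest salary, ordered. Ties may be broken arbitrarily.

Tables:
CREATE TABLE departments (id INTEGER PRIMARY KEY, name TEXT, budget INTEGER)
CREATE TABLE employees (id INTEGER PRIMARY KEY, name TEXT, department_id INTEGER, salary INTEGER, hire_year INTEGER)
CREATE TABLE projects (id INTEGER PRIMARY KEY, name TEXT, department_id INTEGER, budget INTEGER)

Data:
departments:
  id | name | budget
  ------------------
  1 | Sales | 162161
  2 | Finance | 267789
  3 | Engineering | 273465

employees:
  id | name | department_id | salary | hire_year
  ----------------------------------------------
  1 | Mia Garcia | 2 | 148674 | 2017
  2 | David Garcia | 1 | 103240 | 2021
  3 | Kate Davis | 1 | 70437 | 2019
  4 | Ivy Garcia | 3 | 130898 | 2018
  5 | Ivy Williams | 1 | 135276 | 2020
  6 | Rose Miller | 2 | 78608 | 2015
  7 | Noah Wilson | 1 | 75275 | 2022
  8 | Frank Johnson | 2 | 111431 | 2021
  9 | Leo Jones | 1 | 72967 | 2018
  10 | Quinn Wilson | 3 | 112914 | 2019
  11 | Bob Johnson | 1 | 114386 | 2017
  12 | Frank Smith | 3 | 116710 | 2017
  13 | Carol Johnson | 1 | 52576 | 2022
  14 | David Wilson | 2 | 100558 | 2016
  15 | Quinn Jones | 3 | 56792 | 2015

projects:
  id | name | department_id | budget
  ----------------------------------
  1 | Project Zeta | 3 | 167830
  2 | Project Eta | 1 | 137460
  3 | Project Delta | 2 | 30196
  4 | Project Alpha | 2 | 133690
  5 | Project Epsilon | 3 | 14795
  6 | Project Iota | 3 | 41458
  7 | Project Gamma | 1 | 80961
SELECT name, salary FROM employees ORDER BY salary DESC LIMIT 5

Execution result:
name | salary
Mia Garcia | 148674
Ivy Williams | 135276
Ivy Garcia | 130898
Frank Smith | 116710
Bob Johnson | 114386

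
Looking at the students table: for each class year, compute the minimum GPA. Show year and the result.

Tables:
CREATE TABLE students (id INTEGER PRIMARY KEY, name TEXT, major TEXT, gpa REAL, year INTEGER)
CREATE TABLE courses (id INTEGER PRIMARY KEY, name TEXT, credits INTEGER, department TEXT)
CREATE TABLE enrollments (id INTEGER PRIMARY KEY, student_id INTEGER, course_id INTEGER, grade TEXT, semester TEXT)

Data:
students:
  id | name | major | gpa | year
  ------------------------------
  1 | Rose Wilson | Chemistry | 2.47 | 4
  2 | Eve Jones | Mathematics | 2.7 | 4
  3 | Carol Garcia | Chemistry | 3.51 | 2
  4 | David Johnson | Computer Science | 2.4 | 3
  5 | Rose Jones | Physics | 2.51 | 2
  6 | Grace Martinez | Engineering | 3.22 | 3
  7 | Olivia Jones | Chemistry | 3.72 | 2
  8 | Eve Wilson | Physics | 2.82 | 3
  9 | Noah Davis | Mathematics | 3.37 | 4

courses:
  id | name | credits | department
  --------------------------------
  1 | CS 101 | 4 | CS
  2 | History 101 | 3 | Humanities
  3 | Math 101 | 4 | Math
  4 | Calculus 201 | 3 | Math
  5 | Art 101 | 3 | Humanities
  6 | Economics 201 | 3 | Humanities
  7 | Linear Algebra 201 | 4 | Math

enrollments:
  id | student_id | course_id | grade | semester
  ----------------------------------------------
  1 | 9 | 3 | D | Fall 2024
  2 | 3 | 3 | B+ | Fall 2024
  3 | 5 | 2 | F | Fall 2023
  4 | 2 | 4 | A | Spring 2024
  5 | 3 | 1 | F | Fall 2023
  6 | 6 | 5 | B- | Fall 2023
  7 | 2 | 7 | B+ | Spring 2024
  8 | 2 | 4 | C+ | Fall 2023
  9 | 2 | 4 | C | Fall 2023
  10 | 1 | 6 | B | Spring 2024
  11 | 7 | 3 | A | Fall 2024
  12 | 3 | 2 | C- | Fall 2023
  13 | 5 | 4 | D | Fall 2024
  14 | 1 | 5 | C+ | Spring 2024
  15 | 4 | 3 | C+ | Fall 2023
SELECT year, MIN(gpa) AS min_gpa FROM students GROUP BY year

Execution result:
year | min_gpa
2 | 2.51
3 | 2.40
4 | 2.47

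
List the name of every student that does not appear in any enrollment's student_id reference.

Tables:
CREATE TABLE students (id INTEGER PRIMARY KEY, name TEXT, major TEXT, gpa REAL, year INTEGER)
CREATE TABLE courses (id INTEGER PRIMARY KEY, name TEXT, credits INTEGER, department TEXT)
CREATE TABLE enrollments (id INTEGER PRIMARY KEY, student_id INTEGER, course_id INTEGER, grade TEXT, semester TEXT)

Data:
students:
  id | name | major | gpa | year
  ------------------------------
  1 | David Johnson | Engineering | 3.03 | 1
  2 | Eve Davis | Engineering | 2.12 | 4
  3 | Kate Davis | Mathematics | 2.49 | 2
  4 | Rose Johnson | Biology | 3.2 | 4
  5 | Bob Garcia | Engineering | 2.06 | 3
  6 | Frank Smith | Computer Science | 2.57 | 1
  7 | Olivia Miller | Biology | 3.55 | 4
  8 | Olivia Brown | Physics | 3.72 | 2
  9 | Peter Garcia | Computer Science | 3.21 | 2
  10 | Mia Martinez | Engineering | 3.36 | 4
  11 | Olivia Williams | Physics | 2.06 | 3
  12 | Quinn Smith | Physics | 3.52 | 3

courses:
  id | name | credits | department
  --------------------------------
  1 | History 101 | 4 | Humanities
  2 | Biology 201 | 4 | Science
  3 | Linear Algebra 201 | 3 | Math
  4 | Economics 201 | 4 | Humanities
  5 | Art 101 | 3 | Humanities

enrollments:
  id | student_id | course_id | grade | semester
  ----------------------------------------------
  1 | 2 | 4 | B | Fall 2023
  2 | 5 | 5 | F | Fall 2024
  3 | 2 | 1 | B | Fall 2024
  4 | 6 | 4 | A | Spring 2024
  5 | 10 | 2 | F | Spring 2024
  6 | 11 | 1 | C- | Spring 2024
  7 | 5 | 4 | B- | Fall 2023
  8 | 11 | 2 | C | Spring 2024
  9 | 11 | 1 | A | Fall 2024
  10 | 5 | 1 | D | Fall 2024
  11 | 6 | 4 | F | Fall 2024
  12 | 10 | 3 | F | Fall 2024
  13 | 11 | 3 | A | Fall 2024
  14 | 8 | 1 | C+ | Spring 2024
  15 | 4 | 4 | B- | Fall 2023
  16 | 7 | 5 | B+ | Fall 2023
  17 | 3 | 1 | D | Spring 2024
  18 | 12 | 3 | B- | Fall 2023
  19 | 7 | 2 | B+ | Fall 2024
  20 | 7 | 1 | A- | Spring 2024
SELECT p.name FROM students p LEFT JOIN enrollments c ON c.student_id = p.id WHERE c.id IS NULL

Execution result:
name
David Johnson
Peter Garcia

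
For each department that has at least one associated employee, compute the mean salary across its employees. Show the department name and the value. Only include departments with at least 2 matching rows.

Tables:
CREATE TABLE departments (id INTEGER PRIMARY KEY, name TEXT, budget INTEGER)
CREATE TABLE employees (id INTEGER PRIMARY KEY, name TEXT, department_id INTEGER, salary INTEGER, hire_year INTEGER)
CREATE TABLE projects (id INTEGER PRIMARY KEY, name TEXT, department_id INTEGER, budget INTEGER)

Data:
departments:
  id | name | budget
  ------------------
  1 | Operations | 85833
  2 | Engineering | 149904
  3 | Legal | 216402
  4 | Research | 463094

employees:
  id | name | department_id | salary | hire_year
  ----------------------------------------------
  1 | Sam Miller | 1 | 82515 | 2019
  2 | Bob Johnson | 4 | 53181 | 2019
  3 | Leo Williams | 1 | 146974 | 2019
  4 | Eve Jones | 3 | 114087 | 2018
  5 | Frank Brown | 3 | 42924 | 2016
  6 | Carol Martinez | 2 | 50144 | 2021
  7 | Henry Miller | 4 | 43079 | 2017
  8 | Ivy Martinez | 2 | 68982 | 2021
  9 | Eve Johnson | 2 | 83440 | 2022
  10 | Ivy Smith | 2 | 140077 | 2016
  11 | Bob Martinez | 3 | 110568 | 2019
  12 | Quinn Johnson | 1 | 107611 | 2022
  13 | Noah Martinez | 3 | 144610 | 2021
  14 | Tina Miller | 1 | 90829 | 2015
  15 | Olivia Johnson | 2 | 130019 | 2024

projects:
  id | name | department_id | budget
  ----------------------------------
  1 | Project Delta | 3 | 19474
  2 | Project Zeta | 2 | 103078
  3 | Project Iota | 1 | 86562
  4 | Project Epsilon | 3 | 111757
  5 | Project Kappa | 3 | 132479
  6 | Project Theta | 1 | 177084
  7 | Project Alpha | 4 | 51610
SELECT p.name, AVG(c.salary) AS avg_salary FROM employees c JOIN departments p ON c.department_id = p.id GROUP BY p.id, p.name HAVING COUNT(*) >= 2

Execution result:
name | avg_salary
Operations | 106982.25
Engineering | 94532.40
Legal | 103047.25
Research | 48130.00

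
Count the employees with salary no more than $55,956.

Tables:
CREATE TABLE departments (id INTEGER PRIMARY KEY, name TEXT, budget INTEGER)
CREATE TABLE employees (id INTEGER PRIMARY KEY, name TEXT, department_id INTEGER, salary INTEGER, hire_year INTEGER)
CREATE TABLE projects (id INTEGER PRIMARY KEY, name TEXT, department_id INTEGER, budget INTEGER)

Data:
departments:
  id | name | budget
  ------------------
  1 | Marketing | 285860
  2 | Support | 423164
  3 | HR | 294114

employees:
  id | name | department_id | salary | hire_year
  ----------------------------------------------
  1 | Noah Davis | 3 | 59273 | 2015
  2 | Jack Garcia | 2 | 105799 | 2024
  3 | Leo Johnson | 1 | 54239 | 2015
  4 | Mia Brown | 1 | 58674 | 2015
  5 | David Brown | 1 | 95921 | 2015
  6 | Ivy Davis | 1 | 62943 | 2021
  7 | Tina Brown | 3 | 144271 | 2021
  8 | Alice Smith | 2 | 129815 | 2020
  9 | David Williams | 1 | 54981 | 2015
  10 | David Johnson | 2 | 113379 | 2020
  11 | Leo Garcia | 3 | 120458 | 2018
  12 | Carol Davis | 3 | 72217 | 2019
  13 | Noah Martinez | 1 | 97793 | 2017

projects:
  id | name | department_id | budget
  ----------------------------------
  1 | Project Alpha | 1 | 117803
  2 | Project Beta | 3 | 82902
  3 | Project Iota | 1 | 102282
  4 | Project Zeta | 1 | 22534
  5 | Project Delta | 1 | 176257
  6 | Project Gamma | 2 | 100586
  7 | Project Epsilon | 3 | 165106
SELECT COUNT(*) FROM employees WHERE salary <= 55956

Execution result:
2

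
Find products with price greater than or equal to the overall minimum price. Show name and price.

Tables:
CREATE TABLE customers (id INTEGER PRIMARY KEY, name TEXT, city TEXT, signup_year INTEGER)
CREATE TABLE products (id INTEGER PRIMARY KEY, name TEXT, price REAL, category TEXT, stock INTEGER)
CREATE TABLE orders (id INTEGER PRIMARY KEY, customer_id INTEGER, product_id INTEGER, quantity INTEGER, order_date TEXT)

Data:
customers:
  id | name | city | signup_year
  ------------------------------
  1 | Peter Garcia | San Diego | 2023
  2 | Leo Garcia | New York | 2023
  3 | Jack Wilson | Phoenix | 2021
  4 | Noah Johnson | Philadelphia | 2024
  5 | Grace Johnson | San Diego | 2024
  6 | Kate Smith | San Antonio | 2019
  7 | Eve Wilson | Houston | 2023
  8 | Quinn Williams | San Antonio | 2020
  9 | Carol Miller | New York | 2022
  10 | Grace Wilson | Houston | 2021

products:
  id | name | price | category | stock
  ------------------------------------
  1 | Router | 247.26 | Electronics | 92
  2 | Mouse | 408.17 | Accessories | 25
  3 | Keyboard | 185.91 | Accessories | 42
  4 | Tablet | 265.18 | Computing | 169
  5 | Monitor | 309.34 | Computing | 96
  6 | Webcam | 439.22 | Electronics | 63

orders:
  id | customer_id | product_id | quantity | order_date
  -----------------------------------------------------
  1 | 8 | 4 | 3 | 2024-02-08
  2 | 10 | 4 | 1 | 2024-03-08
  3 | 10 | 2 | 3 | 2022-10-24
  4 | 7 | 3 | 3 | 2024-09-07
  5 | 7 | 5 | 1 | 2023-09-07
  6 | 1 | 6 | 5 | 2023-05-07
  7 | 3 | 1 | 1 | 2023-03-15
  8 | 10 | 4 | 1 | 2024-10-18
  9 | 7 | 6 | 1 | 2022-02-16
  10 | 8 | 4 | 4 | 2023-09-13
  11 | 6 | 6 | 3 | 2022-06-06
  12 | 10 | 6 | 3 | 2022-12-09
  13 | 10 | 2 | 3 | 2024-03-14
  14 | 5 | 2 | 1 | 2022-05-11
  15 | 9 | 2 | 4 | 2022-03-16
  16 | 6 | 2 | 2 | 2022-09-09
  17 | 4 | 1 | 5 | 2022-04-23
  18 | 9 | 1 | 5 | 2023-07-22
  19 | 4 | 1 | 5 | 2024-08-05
SELECT name, price FROM products WHERE price >= (SELECT MIN(price) FROM products)

Execution result:
name | price
Router | 247.26
Mouse | 408.17
Keyboard | 185.91
Tablet | 265.18
Monitor | 309.34
Webcam | 439.22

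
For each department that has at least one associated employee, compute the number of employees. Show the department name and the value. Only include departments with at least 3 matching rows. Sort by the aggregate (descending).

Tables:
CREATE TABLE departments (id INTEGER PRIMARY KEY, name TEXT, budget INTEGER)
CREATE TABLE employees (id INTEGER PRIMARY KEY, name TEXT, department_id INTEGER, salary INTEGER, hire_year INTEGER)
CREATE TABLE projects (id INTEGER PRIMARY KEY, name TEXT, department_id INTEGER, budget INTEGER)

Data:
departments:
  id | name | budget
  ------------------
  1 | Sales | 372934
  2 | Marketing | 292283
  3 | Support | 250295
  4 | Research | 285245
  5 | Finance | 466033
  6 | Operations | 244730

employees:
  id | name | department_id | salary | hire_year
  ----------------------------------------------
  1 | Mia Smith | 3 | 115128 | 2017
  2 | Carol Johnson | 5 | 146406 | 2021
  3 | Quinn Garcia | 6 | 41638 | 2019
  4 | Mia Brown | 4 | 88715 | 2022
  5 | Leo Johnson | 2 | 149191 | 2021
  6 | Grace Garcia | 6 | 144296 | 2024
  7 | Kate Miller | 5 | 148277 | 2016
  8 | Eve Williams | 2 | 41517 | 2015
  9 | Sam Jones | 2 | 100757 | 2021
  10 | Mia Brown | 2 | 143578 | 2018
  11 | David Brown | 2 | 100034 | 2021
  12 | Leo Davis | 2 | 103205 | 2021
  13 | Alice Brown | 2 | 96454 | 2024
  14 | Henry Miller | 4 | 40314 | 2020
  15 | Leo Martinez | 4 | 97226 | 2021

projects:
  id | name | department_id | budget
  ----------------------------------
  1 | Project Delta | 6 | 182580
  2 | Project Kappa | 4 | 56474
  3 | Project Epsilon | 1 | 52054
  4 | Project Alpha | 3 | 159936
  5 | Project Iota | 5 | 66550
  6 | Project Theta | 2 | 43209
SELECT p.name, COUNT(*) AS n FROM employees c JOIN departments p ON c.department_id = p.id GROUP BY p.id, p.name HAVING COUNT(*) >= 3 ORDER BY n DESC

Execution result:
name | n
Marketing | 7
Research | 3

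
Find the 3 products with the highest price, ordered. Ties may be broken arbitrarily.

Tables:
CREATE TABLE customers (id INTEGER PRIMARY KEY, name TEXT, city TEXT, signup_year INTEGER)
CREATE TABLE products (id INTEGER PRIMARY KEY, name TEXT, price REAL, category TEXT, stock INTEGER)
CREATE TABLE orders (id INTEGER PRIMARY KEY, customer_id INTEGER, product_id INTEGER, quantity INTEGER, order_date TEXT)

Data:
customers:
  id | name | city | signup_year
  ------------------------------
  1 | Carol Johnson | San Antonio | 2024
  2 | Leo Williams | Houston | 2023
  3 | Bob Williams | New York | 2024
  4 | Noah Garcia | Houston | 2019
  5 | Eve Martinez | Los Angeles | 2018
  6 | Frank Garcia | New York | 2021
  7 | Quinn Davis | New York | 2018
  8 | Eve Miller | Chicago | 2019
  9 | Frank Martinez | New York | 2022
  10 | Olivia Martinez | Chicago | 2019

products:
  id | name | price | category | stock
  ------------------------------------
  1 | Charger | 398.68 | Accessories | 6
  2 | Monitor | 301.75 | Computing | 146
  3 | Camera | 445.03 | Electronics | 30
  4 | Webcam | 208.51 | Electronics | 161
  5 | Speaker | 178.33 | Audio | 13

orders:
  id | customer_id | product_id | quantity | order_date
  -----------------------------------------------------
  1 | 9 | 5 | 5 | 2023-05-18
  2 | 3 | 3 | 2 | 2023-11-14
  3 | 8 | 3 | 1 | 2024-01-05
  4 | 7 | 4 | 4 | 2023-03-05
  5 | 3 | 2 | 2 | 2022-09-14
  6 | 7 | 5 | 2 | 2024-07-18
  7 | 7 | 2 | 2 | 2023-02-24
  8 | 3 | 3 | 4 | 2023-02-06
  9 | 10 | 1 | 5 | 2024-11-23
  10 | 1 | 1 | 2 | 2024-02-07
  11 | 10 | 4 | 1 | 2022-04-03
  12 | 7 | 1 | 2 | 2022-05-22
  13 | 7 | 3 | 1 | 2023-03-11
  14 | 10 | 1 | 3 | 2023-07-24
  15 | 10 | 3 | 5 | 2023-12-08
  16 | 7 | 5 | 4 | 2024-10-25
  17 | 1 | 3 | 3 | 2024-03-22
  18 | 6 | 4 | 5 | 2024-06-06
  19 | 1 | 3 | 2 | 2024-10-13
SELECT name, price FROM products ORDER BY price DESC LIMIT 3

Execution result:
name | price
Camera | 445.03
Charger | 398.68
Monitor | 301.75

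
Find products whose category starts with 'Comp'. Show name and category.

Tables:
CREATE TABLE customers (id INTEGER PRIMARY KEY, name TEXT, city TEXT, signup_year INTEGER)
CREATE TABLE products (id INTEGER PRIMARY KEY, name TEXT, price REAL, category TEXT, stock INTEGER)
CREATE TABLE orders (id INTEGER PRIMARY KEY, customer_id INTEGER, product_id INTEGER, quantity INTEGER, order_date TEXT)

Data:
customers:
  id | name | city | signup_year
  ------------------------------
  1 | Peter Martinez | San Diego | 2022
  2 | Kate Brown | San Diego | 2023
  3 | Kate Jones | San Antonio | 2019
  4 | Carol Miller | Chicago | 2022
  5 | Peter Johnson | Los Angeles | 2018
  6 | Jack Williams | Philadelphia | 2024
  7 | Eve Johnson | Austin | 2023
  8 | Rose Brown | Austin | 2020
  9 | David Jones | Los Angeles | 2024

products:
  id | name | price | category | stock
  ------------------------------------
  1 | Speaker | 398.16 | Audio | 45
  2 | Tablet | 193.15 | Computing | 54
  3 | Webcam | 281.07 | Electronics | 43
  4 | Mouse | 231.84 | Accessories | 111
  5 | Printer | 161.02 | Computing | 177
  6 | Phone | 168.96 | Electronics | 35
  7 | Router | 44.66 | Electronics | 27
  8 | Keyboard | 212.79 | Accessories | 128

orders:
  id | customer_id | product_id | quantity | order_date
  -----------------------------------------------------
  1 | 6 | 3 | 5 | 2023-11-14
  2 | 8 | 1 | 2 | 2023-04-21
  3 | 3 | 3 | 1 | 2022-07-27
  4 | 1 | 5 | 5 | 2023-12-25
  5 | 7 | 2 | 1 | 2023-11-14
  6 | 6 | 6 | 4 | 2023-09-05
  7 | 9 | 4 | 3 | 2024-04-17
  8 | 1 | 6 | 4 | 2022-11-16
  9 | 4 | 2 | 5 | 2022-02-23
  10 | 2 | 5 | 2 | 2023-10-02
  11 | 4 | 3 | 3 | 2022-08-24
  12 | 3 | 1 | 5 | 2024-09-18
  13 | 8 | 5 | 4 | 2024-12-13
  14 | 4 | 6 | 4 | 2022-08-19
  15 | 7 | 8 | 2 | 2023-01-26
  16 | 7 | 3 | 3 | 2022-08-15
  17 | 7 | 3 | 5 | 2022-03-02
SELECT name, category FROM products WHERE category LIKE 'Comp%'

Execution result:
name | category
Tablet | Computing
Printer | Computing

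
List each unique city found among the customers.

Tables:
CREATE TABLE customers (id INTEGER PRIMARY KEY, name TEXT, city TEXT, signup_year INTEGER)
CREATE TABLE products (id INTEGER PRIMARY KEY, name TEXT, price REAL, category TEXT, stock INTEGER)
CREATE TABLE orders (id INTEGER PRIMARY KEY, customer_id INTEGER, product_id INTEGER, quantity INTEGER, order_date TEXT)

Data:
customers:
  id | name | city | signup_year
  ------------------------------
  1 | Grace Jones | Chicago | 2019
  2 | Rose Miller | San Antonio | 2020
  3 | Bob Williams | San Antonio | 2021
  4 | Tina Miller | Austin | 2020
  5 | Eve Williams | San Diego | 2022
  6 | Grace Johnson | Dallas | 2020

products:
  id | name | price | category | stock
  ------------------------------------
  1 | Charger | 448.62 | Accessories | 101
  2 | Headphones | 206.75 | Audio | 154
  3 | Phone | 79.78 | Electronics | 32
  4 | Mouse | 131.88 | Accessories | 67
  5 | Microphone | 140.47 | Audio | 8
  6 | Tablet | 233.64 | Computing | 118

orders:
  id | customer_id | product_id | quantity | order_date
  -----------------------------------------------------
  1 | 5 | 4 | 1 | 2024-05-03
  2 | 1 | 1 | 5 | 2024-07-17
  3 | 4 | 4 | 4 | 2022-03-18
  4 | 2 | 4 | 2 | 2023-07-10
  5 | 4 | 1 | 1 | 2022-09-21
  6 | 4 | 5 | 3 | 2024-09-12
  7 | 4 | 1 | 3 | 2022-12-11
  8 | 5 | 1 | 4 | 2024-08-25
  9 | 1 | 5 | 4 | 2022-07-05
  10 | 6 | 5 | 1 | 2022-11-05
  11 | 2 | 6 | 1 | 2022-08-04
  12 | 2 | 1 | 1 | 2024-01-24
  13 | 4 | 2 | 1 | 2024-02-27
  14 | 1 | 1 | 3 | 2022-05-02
SELECT DISTINCT city FROM customers

Execution result:
city
Chicago
San Antonio
Austin
San Diego
Dallas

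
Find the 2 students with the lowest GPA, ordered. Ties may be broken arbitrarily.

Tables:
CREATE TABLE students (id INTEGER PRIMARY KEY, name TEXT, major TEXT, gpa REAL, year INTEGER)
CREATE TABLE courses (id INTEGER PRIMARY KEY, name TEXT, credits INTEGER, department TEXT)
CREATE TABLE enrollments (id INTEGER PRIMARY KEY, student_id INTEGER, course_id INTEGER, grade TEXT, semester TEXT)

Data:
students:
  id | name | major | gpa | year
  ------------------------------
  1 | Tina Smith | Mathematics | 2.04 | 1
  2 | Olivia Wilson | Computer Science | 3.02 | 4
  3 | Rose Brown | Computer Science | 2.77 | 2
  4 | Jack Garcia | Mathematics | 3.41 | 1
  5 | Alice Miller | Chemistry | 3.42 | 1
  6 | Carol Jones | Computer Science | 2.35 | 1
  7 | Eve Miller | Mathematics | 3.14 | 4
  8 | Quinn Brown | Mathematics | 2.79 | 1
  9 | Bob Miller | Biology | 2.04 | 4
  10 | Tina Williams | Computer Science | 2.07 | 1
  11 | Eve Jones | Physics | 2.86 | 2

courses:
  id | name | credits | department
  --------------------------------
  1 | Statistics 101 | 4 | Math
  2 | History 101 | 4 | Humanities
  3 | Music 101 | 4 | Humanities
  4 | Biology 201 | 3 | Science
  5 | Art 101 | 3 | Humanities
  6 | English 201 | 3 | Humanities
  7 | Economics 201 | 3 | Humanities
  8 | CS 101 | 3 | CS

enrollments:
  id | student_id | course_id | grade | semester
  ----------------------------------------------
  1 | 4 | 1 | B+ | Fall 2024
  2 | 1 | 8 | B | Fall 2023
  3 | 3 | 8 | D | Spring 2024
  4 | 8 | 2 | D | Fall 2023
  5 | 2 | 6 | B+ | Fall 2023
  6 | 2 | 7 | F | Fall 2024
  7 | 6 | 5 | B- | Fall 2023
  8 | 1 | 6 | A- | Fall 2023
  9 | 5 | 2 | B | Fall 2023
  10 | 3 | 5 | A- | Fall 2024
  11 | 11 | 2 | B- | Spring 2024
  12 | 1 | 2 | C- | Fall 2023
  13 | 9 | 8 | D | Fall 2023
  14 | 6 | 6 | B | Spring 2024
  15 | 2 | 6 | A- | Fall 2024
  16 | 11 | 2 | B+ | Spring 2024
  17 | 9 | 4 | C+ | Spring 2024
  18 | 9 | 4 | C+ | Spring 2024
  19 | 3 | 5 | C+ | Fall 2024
SELECT name, gpa FROM students ORDER BY gpa ASC LIMIT 2

Execution result:
name | gpa
Tina Smith | 2.04
Bob Miller | 2.04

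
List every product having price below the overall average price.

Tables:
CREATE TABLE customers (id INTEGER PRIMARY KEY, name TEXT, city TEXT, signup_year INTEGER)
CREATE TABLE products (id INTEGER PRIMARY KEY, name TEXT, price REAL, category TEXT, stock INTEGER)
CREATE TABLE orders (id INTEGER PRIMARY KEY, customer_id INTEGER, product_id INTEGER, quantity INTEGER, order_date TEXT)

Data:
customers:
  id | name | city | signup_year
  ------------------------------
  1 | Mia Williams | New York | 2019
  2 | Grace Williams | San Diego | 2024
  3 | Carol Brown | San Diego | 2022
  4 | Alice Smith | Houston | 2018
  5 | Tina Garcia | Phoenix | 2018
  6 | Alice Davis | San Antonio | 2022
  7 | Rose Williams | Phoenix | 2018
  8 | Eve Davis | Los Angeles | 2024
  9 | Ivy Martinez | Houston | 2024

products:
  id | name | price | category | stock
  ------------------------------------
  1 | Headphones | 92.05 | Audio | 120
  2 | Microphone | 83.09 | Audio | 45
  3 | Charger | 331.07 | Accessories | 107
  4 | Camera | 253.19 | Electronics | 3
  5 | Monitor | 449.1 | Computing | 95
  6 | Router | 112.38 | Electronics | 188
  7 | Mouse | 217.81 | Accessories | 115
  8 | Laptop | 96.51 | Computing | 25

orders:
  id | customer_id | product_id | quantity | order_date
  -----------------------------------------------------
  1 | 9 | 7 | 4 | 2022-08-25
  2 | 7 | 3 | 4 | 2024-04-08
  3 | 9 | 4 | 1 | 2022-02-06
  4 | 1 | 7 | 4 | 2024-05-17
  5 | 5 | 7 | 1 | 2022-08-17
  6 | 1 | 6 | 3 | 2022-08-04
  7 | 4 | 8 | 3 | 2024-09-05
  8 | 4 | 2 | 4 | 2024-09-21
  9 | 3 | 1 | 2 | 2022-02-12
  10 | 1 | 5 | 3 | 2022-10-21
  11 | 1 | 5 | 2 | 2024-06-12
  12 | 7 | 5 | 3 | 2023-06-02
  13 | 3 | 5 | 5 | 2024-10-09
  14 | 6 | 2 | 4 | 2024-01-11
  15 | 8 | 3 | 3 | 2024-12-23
SELECT name, price FROM products WHERE price < (SELECT AVG(price) FROM products)

Execution result:
name | price
Headphones | 92.05
Microphone | 83.09
Router | 112.38
Laptop | 96.51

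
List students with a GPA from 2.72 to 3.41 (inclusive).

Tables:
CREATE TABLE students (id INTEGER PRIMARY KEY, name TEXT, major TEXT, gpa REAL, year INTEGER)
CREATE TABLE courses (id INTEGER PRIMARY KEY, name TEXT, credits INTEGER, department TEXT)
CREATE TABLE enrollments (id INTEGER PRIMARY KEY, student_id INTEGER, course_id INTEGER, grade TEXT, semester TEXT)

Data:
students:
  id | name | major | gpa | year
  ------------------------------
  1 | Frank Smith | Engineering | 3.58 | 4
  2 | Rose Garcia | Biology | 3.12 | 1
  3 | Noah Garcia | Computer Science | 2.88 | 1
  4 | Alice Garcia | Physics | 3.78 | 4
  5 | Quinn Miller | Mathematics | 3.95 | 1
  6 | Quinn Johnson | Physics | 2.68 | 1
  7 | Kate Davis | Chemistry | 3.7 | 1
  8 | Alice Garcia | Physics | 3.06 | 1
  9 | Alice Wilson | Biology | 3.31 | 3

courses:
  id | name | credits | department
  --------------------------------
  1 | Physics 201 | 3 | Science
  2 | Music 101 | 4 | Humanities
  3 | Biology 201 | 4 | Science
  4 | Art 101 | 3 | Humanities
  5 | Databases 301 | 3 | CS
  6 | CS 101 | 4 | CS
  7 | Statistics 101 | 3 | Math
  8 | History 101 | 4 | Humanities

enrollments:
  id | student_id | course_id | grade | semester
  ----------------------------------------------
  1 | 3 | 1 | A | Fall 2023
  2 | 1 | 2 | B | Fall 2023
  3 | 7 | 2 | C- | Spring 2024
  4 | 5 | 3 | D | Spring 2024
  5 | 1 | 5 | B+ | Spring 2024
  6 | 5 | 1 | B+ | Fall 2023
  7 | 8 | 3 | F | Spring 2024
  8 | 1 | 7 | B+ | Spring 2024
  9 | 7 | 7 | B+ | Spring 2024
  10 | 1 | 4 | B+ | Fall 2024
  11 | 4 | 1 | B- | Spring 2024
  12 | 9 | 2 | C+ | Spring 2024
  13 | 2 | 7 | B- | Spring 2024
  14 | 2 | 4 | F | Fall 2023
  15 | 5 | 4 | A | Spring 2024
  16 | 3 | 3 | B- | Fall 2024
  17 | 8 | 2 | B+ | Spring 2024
SELECT name, gpa FROM students WHERE gpa BETWEEN 2.72 AND 3.41

Execution result:
name | gpa
Rose Garcia | 3.12
Noah Garcia | 2.88
Alice Garcia | 3.06
Alice Wilson | 3.31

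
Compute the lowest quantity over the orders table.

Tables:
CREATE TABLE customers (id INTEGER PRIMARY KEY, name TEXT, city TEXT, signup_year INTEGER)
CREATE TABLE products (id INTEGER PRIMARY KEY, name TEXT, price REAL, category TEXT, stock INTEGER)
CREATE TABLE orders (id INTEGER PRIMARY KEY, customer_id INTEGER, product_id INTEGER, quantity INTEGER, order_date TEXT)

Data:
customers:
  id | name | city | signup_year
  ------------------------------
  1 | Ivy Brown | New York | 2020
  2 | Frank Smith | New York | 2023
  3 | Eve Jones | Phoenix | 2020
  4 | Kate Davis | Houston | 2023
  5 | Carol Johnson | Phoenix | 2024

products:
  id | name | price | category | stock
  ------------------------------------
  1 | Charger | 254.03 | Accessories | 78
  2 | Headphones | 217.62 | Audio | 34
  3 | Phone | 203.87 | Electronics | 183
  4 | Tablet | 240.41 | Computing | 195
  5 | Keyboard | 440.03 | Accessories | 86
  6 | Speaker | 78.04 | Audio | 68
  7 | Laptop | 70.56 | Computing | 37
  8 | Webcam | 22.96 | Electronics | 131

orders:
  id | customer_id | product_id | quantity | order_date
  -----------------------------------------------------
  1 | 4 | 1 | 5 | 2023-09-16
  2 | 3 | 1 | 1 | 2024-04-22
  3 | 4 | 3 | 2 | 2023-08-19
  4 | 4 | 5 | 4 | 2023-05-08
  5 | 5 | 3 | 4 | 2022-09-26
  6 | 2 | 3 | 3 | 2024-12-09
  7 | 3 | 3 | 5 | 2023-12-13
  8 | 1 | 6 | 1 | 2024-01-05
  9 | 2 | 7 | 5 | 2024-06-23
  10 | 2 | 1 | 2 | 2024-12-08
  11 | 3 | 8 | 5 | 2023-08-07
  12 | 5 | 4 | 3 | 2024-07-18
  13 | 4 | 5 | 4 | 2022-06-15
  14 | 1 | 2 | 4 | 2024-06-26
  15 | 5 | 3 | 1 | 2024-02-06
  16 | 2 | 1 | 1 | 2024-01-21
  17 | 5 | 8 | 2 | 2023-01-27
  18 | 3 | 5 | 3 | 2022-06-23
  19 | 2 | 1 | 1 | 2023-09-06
SELECT MIN(quantity) FROM orders

Execution result:
1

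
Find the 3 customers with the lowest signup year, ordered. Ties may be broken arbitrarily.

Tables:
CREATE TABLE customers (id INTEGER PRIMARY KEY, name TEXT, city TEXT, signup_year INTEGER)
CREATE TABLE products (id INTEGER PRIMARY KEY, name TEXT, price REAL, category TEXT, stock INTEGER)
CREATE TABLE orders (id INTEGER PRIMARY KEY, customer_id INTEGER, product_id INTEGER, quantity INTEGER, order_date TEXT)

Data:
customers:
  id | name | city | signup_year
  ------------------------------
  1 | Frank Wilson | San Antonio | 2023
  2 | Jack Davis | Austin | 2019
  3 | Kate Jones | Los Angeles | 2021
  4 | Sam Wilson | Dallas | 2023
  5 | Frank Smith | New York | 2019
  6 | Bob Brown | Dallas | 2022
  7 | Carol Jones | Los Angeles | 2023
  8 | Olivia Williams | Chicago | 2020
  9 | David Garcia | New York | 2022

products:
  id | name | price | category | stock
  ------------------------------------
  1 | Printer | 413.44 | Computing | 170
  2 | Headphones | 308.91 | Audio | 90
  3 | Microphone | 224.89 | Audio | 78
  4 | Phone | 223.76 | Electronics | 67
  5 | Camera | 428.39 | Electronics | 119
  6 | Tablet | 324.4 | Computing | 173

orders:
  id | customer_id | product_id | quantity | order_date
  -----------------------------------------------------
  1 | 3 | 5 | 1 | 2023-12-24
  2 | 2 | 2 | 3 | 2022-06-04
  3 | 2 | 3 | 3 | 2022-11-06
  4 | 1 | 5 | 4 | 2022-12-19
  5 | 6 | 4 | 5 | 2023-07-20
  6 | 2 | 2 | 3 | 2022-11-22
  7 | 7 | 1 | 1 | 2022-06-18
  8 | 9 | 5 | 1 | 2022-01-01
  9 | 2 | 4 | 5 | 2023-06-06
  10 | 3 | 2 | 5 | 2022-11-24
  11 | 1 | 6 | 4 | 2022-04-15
SELECT name, signup_year FROM customers ORDER BY signup_year ASC LIMIT 3

Execution result:
name | signup_year
Jack Davis | 2019
Frank Smith | 2019
Olivia Williams | 2020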